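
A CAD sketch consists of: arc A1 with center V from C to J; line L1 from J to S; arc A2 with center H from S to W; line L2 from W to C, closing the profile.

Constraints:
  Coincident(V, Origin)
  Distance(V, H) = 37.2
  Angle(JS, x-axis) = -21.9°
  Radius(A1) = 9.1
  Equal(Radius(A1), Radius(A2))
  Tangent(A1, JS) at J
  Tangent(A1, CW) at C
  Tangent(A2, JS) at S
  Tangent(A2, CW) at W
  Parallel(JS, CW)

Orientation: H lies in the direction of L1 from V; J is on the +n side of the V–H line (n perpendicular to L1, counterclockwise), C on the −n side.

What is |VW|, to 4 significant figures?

38.30

The slot axis is L1's direction at -21.9°, so u = (cos -21.9°, sin -21.9°) = (0.9278, -0.3730) and n = (−sin -21.9°, cos -21.9°) = (0.3730, 0.9278). V is at the origin and H lies 37.2 along u from V, so H = 37.2·u = (34.52, -13.88). Tangency of A1 to both parallel lines with radius 9.1 puts J and C at V ± 9.1·n: J = (3.394, 8.443), C = (-3.394, -8.443). Equal radii place S and W the same way about H: S = H + 9.1·n = (37.91, -5.432), W = H − 9.1·n = (31.12, -22.32). Then |VW| = |W − V| = 38.30.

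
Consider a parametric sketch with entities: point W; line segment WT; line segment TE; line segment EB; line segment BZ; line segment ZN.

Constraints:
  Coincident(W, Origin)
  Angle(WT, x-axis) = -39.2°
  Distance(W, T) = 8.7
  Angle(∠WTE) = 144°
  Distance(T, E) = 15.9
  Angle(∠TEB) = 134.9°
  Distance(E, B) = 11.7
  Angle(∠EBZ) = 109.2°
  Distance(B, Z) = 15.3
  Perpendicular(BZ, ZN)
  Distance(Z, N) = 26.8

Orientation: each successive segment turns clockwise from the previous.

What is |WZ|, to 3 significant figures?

29.8

∠TEB = 134.9° gives EB at -120° from the x-axis; with |EB| = 11.7, B = (4.90, -31.0). ∠EBZ = 109.2° gives BZ at 169° from the x-axis; with |BZ| = 15.3, Z = (-10.1, -28.0). Then |WZ| = |Z − W| = 29.8.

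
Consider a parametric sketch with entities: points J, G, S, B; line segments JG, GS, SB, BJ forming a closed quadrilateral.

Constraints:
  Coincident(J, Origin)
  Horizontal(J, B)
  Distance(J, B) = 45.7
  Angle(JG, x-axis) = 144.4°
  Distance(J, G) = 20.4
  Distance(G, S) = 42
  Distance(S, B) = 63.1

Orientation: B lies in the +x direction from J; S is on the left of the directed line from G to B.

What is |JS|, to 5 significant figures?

48.271

J is at the origin; JB is horizontal with |JB| = 45.7 and B in +x, so B = (45.7, 0). JG runs at 144.4° with |JG| = 20.4, so G = (-16.587, 11.875). S is determined by |GS| = 42.0 and |SB| = 63.1 together: it lies at the intersection of circle(G, 42.0) and circle(B, 63.1). With |GB| = 63.409, the foot of the radical line on GB is 14.218 from G and the perpendicular offset is √(42.0² − 14.218²) = 39.520. Taking the left-of-GB solution: S = (4.7806, 48.033).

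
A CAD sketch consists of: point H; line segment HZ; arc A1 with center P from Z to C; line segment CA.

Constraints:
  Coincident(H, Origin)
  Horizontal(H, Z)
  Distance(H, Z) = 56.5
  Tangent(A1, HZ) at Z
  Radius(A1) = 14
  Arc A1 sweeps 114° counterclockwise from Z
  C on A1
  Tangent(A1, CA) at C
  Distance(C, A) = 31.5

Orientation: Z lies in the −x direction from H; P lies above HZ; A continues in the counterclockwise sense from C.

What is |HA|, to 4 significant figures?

74.46

H is at the origin; H and Z share the same y with |HZ| = 56.5 and Z on the −x side, so Z = (-56.50, 0.000). A1 meets HZ tangentially, so PZ is at right angles to HZ, so P = Z + (0, 14) = (-56.50, 14.00). On A1, Z sits at bearing -90° from P; a 114° counterclockwise sweep puts C at bearing 24°, so C = P + 14.0·(cos 24°, sin 24°) = (-43.71, 19.69). Since A1 is tangent to CA there, PC ⟂ CA, so CA runs along (−sin 24°, cos 24°); with |CA| = 31.5, A = (-56.52, 48.47). Then |HA| = |A − H| = 74.46.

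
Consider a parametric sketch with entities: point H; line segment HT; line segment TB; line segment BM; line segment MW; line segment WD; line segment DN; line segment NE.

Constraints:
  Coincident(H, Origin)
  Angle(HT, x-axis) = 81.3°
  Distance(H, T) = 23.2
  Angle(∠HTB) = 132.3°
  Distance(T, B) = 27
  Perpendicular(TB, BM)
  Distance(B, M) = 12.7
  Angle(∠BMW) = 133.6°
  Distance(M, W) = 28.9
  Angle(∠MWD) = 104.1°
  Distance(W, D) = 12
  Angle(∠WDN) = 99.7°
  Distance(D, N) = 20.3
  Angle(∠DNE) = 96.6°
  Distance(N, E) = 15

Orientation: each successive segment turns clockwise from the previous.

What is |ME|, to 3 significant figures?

8.92

H is at the origin; HT runs at 81.3° with length 23.2, so T = (3.51, 22.9). ∠HTB = 132.3° gives TB at 33.6° from the x-axis; with |TB| = 27.0, B = (26.0, 37.9). TB is perpendicular to BM, so BM runs at -56.4°; with |BM| = 12.7, M = (33.0, 27.3). ∠BMW = 133.6° gives MW at -103° from the x-axis; with |MW| = 28.9, W = (26.6, -0.885). ∠MWD = 104.1° gives WD at -179° from the x-axis; with |WD| = 12.0, D = (14.6, -1.16). ∠WDN = 99.7° gives DN at 101° from the x-axis; with |DN| = 20.3, N = (10.8, 18.8). ∠DNE = 96.6° gives NE at 17.6° from the x-axis; with |NE| = 15.0, E = (25.1, 23.3). Then |ME| = |E − M| = 8.92.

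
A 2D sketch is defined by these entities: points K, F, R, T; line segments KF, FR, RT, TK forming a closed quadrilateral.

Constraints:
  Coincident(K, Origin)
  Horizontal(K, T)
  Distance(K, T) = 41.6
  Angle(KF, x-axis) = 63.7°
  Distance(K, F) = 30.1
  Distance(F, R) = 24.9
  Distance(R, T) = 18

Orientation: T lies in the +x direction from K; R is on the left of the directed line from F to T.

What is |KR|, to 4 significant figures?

40.09

Checks: |FR| = 24.90 ✓; |RT| = 18.00 ✓.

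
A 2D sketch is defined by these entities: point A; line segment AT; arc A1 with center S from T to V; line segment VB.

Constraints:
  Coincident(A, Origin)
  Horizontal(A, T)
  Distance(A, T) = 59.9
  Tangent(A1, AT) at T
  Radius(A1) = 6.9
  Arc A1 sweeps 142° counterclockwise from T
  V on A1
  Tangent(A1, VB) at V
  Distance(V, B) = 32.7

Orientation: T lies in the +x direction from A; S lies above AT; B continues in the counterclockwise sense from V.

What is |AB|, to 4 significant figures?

50.27

On A1, T sits at bearing -90° from S; a 142° counterclockwise sweep puts V at bearing 52°, so V = S + 6.9·(cos 52°, sin 52°) = (64.15, 12.34). Since A1 is tangent to VB there, SV ⟂ VB, so VB runs along (−sin 52°, cos 52°); with |VB| = 32.7, B = (38.38, 32.47). Then |AB| = |B − A| = 50.27.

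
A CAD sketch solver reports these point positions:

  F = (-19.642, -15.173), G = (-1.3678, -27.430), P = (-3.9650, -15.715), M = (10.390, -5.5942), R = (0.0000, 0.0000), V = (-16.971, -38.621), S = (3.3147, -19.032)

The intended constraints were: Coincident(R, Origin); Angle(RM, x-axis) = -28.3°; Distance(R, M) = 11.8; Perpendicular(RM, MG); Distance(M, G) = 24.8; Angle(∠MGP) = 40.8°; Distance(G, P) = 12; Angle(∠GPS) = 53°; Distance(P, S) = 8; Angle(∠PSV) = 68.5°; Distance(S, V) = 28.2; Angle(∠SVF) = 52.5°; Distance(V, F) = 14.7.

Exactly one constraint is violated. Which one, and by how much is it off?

Distance(V, F) = 14.7 — off by 8.90.

R = (0.00, 0.00) ✓; RM at -28.30° ✓; |RM| = 11.80 ✓; ∠(RM, MG) = 90.00° ✓; |MG| = 24.80 ✓; ∠MGP = 40.80° ✓; |GP| = 12.00 ✓; ∠GPS = 53.00° ✓; |PS| = 8.000 ✓; ∠PSV = 68.50° ✓; |SV| = 28.20 ✓; ∠SVF = 52.50° ✓; |VF| = 23.60 ✗.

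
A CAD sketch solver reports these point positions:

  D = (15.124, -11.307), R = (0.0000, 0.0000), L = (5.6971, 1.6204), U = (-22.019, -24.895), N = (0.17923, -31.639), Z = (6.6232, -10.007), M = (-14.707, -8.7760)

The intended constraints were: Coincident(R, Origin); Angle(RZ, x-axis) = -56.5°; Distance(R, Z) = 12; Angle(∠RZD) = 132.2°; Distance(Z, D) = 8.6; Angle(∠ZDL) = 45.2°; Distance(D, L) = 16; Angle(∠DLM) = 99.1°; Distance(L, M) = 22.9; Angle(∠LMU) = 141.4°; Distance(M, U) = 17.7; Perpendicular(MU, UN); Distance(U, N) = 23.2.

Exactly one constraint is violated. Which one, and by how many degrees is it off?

Perpendicular(MU, UN) — off by 7.50°.

R = (0.00, 0.00) ✓; RZ at -56.50° ✓; |RZ| = 12.00 ✓; ∠RZD = 132.2° ✓; |ZD| = 8.600 ✓; ∠ZDL = 45.21° ✓; |DL| = 16.00 ✓; ∠DLM = 99.10° ✓; |LM| = 22.90 ✓; ∠LMU = 141.4° ✓; |MU| = 17.70 ✓; ∠(MU, UN) = 97.50° ✗; |UN| = 23.20 ✓.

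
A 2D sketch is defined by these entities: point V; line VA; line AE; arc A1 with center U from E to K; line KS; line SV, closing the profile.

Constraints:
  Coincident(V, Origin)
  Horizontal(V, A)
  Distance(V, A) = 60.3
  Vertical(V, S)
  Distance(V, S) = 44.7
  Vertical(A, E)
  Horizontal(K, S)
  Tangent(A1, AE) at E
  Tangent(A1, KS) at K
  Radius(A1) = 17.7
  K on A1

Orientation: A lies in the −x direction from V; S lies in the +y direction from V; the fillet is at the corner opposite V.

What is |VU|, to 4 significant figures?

50.44

V is at the origin; V and A share the same y with |VA| = 60.3 and A on the −x side, so A = (-60.30, 0.000). VS is vertical with |VS| = 44.7 and S on the +y side, so S = (0.000, 44.70). The virtual corner opposite V is at (-60.30, 44.70). A1 meets AE tangentially, so UE is at right angles to AE and tangency of A1 to KS means the radius UK is perpendicular to KS, with radius 17.7, so the center U sits 17.7 in from both sides at U = (-42.60, 27.00). Then |VU| = |U − V| = 50.44.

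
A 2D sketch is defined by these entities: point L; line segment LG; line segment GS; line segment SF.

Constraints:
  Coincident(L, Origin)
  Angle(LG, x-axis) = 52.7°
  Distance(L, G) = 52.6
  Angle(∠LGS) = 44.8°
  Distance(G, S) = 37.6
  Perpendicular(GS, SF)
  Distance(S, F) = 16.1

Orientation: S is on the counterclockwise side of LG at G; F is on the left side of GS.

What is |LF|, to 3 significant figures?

21.0

L is at the origin; LG runs at 52.7° with length 52.6, so G = 52.6·(cos 52.7°, sin 52.7°) = (31.9, 41.8). ∠LGS = 44.8°, so GS runs at 52.7° + (180° − 44.8°) = 188° from the x-axis; with |GS| = 37.6, S = G + 37.6·(cos 188°, sin 188°) = (-5.37, 36.7). GS ⟂ SF; with |SF| = 16.1 on the left of GS, F = S + 16.1·(0.137, -0.991) = (-3.16, 20.7). Then |LF| = |F − L| = 21.0.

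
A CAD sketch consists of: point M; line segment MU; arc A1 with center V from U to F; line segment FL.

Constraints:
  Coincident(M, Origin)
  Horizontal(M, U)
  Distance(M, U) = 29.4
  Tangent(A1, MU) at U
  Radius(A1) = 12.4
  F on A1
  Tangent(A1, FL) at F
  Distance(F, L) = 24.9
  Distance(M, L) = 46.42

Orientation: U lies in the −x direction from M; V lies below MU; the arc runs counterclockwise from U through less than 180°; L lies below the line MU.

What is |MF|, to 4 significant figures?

44.02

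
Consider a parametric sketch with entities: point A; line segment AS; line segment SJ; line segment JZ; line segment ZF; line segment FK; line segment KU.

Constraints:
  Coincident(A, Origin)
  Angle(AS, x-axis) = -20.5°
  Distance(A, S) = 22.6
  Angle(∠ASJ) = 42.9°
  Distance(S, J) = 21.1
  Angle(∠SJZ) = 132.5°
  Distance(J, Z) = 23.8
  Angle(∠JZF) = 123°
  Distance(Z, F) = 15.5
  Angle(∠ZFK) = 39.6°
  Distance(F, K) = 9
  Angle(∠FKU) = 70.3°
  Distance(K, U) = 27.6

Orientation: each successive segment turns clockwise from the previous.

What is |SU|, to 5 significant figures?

60.989

A is at the origin; AS runs at -20.5° with length 22.6, so S = (21.169, -7.9147). ∠ASJ = 42.9° gives SJ at -157.60° from the x-axis; with |SJ| = 21.1, J = (1.6609, -15.955). ∠SJZ = 132.5° gives JZ at 154.90° from the x-axis; with |JZ| = 23.8, Z = (-19.892, -5.8593). ∠JZF = 123.0° gives ZF at 97.900° from the x-axis; with |ZF| = 15.5, F = (-22.022, 9.4936). ∠ZFK = 39.6° gives FK at -42.500° from the x-axis; with |FK| = 9.0, K = (-15.387, 3.4133). ∠FKU = 70.3° gives KU at -152.20° from the x-axis; with |KU| = 27.6, U = (-39.801, -9.4590). Then |SU| = |U − S| = 60.989.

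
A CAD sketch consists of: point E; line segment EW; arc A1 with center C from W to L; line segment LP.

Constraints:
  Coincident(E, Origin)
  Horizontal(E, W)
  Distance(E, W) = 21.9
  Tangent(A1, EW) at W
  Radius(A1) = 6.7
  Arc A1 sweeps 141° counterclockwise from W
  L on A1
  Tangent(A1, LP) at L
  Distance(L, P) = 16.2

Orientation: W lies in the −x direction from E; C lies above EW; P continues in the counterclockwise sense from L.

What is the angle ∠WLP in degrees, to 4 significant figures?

109.5°

E is at the origin; EW is horizontal with |EW| = 21.9 and W on the −x side, so W = (-21.90, 0.000). A1 meets EW tangentially, so CW is at right angles to EW, so C = W + (0, 6.7) = (-21.90, 6.700). On A1, W sits at bearing -90° from C; a 141° counterclockwise sweep puts L at bearing 51°, so L = C + 6.7·(cos 51°, sin 51°) = (-17.68, 11.91). A1 meets LP tangentially, so CL is at right angles to LP, so LP runs along (−sin 51°, cos 51°); with |LP| = 16.2, P = (-30.27, 22.10). Then cos ∠WLP = LW·LP / (|LW||LP|), giving 109.5°.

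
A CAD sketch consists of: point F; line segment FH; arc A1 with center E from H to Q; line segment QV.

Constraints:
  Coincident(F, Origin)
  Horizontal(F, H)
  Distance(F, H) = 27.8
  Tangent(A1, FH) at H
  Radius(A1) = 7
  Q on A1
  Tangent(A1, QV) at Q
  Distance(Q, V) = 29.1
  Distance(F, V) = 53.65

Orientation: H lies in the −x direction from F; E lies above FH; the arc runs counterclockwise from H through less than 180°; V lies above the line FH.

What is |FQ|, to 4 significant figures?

25.43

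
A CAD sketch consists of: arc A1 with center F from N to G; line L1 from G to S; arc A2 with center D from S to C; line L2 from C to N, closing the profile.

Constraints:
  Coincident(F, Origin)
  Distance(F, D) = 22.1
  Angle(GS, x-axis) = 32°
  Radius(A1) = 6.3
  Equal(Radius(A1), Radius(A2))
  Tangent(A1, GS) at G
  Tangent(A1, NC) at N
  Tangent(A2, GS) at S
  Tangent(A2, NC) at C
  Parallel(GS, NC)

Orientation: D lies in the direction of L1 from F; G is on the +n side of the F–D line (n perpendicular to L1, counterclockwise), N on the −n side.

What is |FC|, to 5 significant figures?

22.980

The slot axis is L1's direction at 32.0°, so u = (cos 32.0°, sin 32.0°) = (0.84805, 0.52992) and n = (−sin 32.0°, cos 32.0°) = (-0.52992, 0.84805). F is at the origin and D lies 22.1 along u from F, so D = 22.1·u = (18.742, 11.711). Tangency of A1 to both parallel lines with radius 6.3 puts G and N at F ± 6.3·n: G = (-3.3385, 5.3427), N = (3.3385, -5.3427). Equal radii place S and C the same way about D: S = D + 6.3·n = (15.403, 17.054), C = D − 6.3·n = (22.080, 6.3685). Then |FC| = |C − F| = 22.980.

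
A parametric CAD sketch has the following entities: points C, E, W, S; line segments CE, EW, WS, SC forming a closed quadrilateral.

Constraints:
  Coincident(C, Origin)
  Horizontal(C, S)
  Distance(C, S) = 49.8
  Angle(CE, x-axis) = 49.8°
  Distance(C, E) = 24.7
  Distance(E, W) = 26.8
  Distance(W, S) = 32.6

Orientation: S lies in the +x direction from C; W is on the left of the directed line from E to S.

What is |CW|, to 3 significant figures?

50.5

Checks: |EW| = 26.80 ✓; |WS| = 32.60 ✓.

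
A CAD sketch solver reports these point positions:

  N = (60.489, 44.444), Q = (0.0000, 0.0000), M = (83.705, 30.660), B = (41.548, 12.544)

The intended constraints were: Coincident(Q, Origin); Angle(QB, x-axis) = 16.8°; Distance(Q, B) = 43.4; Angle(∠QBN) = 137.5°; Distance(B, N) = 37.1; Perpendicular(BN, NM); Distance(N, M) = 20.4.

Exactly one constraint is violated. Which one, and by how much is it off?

Distance(N, M) = 20.4 — off by 6.60.

Q = (0.00, 0.00) ✓; QB at 16.80° ✓; |QB| = 43.40 ✓; ∠QBN = 137.5° ✓; |BN| = 37.10 ✓; ∠(BN, NM) = 90.00° ✓; |NM| = 27.00 ✗.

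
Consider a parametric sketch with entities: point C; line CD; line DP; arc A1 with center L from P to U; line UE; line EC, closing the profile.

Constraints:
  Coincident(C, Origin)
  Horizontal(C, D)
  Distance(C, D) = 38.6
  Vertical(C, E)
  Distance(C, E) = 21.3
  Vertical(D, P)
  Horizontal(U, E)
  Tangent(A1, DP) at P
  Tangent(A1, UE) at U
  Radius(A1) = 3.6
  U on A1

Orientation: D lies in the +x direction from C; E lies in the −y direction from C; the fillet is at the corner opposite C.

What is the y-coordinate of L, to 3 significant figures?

-17.7

C and E share the same x with |CE| = 21.3 and E on the −y side, so E = (0.00, -21.3). The virtual corner opposite C is at (38.6, -21.3). A1 meets DP tangentially, so LP is at right angles to DP and since A1 is tangent to UE there, LU ⟂ UE, with radius 3.6, so the center L sits 3.6 in from both sides at L = (35.0, -17.7). So L.y = -17.7.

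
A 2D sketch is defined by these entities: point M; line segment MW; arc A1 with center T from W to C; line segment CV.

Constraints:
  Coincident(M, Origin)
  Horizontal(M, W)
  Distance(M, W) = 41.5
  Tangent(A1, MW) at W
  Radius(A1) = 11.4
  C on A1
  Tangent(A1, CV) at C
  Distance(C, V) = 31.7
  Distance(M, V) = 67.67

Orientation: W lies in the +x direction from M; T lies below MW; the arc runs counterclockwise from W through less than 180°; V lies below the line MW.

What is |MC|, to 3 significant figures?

37.3

Checks: M = (0.00, 0.00) ✓; |TC| = 11.40 ✓; ∠(TC, CV) = 90.00° ✓; |CV| = 31.70 ✓; |MV| = 67.67 ✓.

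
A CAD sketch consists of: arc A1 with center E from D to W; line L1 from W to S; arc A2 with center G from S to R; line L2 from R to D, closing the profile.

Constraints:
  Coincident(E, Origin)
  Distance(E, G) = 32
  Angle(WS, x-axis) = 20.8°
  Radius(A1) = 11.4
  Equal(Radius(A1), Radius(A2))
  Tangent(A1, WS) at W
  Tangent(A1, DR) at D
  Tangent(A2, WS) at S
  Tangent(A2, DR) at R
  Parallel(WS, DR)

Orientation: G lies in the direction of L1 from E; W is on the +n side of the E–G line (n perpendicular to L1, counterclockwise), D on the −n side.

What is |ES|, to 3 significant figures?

34.0

Tangency of A1 to both parallel lines with radius 11.4 puts W and D at E ± 11.4·n: W = (-4.05, 10.7), D = (4.05, -10.7). Equal radii place S and R the same way about G: S = G + 11.4·n = (25.9, 22.0), R = G − 11.4·n = (34.0, 0.706). Then |ES| = |S − E| = 34.0.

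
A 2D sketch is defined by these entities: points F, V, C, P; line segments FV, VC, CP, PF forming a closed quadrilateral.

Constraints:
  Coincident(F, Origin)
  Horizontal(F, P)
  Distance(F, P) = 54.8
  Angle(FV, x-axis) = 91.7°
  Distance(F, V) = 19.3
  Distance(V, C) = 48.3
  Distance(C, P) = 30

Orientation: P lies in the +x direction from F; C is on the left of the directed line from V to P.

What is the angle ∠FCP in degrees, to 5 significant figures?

73.822°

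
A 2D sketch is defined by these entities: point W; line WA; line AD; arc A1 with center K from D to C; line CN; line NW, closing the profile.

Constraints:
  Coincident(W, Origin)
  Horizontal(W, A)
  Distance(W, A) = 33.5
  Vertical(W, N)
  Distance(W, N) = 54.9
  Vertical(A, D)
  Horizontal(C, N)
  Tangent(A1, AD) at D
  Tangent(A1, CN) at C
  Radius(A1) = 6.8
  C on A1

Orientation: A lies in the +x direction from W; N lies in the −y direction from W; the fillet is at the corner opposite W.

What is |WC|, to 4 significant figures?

61.05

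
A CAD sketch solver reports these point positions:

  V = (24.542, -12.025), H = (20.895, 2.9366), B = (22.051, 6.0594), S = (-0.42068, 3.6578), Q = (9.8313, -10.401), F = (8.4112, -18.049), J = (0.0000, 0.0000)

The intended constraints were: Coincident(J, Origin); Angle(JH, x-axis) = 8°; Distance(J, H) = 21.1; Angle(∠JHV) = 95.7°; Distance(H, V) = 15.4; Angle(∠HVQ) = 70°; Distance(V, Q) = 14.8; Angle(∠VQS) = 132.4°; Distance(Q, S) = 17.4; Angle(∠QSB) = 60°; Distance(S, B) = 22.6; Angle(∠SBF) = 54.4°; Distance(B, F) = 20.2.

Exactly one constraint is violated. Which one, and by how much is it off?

Distance(B, F) = 20.2 — off by 7.50.

J = (0.00, 0.00) ✓; JH at 8.000° ✓; |JH| = 21.10 ✓; ∠JHV = 95.70° ✓; |HV| = 15.40 ✓; ∠HVQ = 70.00° ✓; |VQ| = 14.80 ✓; ∠VQS = 132.4° ✓; |QS| = 17.40 ✓; ∠QSB = 60.00° ✓; |SB| = 22.60 ✓; ∠SBF = 54.40° ✓; |BF| = 27.70 ✗.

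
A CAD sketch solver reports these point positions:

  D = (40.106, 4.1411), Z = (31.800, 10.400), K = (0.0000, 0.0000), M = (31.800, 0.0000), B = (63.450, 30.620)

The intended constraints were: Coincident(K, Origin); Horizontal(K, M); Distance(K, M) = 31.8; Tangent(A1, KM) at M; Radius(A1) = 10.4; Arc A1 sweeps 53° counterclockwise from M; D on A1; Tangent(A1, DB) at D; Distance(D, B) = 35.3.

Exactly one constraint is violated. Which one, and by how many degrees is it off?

Tangent(A1, DB) at D — off by 4.40°.

K = (0.00, 0.00) ✓; K.y = 0.00, M.y = 0.00 ✓; |KM| = 31.80 ✓; ∠(ZM, MK) = 90.00° ✓; |ZM| = 10.40 ✓; bearing(Z→D) − bearing(Z→M) = 53.00° ✓; |ZD| = 10.40 ✓; ∠(ZD, DB) = 94.40° ✗; |DB| = 35.30 ✓.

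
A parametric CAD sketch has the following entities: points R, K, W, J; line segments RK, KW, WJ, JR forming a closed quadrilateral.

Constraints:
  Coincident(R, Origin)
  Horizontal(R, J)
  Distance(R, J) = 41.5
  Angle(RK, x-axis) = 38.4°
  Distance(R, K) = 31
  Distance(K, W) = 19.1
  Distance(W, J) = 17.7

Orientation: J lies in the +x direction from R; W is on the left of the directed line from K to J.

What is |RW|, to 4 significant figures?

46.76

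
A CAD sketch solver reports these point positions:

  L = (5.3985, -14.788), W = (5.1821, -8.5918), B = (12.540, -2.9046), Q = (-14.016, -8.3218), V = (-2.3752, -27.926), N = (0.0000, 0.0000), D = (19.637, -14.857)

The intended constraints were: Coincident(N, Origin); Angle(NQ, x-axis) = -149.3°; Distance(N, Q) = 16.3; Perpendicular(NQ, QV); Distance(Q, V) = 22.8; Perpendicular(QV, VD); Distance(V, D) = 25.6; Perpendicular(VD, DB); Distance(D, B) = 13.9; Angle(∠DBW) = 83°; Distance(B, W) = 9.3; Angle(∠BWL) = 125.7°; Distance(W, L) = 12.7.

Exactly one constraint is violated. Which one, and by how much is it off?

Distance(W, L) = 12.7 — off by 6.50.

N = (0.00, 0.00) ✓; NQ at -149.3° ✓; |NQ| = 16.30 ✓; ∠(NQ, QV) = 90.00° ✓; |QV| = 22.80 ✓; ∠(QV, VD) = 90.00° ✓; |VD| = 25.60 ✓; ∠(VD, DB) = 90.00° ✓; |DB| = 13.90 ✓; ∠DBW = 83.00° ✓; |BW| = 9.300 ✓; ∠BWL = 125.7° ✓; |WL| = 6.200 ✗.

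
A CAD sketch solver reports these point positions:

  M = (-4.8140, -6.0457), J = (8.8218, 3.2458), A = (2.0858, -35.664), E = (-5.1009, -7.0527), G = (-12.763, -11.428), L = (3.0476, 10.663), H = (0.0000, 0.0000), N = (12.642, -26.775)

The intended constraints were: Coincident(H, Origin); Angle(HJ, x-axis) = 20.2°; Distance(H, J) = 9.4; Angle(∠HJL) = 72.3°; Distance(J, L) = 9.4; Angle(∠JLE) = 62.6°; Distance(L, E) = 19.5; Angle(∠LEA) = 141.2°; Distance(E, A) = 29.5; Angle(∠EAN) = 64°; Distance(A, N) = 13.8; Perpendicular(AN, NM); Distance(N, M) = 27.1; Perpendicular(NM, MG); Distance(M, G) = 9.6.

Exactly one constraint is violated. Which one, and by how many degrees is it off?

Perpendicular(NM, MG) — off by 6.00°.

H = (0.00, 0.00) ✓; HJ at 20.20° ✓; |HJ| = 9.400 ✓; ∠HJL = 72.30° ✓; |JL| = 9.400 ✓; ∠JLE = 62.60° ✓; |LE| = 19.50 ✓; ∠LEA = 141.2° ✓; |EA| = 29.50 ✓; ∠EAN = 64.00° ✓; |AN| = 13.80 ✓; ∠(AN, NM) = 90.00° ✓; |NM| = 27.10 ✓; ∠(NM, MG) = 84.00° ✗; |MG| = 9.600 ✓.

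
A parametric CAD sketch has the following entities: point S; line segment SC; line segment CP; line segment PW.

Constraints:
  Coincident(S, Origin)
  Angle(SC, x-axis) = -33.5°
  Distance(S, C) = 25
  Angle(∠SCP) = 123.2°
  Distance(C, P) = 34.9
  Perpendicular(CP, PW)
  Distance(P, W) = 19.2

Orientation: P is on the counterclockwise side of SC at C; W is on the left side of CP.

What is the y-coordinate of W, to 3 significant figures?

17.6

S is at the origin; SC runs at -33.5° with length 25.0, so C = 25.0·(cos -33.5°, sin -33.5°) = (20.8, -13.8). ∠SCP = 123.2°, so CP runs at -33.5° + (180° − 123.2°) = 23.3° from the x-axis; with |CP| = 34.9, P = C + 34.9·(cos 23.3°, sin 23.3°) = (52.9, 0.00611). The perpendicularity gives PW at right angles to CP; with |PW| = 19.2 on the left of CP, W = P + 19.2·(-0.396, 0.918) = (45.3, 17.6). So W.y = 17.6.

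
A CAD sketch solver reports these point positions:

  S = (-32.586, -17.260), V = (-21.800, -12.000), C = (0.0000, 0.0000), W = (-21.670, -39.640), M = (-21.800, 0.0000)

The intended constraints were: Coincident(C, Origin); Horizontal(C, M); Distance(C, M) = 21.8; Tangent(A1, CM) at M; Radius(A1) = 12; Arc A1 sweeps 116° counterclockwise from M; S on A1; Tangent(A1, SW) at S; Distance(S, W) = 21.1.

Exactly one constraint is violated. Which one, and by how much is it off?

Distance(S, W) = 21.1 — off by 3.80.

C = (0.00, 0.00) ✓; C.y = 0.00, M.y = 0.00 ✓; |CM| = 21.80 ✓; ∠(VM, MC) = 90.00° ✓; |VM| = 12.00 ✓; bearing(V→S) − bearing(V→M) = 116.0° ✓; |VS| = 12.00 ✓; ∠(VS, SW) = 90.00° ✓; |SW| = 24.90 ✗.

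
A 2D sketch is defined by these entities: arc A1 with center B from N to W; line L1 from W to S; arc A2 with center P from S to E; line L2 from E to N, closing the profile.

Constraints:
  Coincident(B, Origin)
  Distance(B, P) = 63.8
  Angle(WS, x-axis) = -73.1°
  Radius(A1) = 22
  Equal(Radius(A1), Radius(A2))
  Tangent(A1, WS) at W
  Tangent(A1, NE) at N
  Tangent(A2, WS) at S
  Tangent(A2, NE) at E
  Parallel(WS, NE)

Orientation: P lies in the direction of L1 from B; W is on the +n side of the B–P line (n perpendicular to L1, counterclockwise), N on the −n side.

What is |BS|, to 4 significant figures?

67.49

Tangency of A1 to both parallel lines with radius 22.0 puts W and N at B ± 22.0·n: W = (21.05, 6.395), N = (-21.05, -6.395). Equal radii place S and E the same way about P: S = P + 22.0·n = (39.60, -54.65), E = P − 22.0·n = (-2.503, -67.44). Then |BS| = |S − B| = 67.49.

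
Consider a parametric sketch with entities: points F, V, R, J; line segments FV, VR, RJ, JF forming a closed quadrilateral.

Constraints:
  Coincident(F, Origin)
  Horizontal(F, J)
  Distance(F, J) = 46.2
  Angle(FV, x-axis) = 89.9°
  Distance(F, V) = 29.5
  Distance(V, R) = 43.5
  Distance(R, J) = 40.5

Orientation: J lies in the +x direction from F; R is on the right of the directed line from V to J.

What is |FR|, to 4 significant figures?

15.47

F is at the origin; F and J share the same y with |FJ| = 46.2 and J in +x, so J = (46.2, 0). FV runs at 89.9° with |FV| = 29.5, so V = (0.05149, 29.50). R is determined by |VR| = 43.5 and |RJ| = 40.5 together: it lies at the intersection of circle(V, 43.5) and circle(J, 40.5). With |VJ| = 54.77, the foot of the radical line on VJ is 29.69 from V and the perpendicular offset is √(43.5² − 29.69²) = 31.80. Taking the right-of-VJ solution: R = (7.939, -13.28).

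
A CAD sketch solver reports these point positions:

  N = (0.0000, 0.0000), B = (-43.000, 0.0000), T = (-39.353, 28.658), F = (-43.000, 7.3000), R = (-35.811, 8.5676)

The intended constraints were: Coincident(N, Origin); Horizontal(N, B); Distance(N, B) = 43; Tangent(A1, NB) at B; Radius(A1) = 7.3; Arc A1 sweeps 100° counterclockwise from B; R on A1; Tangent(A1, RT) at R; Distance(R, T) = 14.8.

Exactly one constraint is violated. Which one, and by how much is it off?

Distance(R, T) = 14.8 — off by 5.60.

N = (0.00, 0.00) ✓; N.y = 0.00, B.y = 0.00 ✓; |NB| = 43.00 ✓; ∠(FB, BN) = 90.00° ✓; |FB| = 7.300 ✓; bearing(F→R) − bearing(F→B) = 100.0° ✓; |FR| = 7.300 ✓; ∠(FR, RT) = 90.00° ✓; |RT| = 20.40 ✗.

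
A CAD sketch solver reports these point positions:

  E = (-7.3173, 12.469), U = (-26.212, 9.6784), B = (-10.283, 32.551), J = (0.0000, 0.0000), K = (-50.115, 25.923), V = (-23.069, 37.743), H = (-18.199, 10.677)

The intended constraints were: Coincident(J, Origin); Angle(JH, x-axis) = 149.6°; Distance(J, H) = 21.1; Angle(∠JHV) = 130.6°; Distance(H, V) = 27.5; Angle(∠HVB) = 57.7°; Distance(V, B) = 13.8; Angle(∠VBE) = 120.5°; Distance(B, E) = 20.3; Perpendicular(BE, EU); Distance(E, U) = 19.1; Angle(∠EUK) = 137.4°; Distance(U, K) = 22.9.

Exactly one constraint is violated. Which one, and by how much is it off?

Distance(U, K) = 22.9 — off by 6.00.

J = (0.00, 0.00) ✓; JH at 149.6° ✓; |JH| = 21.10 ✓; ∠JHV = 130.6° ✓; |HV| = 27.50 ✓; ∠HVB = 57.70° ✓; |VB| = 13.80 ✓; ∠VBE = 120.5° ✓; |BE| = 20.30 ✓; ∠(BE, EU) = 90.00° ✓; |EU| = 19.10 ✓; ∠EUK = 137.4° ✓; |UK| = 28.90 ✗.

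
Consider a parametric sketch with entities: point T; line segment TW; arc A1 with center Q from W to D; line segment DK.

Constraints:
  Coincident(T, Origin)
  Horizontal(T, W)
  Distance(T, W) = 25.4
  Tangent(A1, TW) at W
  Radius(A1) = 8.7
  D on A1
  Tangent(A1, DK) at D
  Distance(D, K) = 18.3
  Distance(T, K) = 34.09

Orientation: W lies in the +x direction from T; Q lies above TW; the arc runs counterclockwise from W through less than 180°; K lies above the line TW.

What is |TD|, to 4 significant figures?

34.98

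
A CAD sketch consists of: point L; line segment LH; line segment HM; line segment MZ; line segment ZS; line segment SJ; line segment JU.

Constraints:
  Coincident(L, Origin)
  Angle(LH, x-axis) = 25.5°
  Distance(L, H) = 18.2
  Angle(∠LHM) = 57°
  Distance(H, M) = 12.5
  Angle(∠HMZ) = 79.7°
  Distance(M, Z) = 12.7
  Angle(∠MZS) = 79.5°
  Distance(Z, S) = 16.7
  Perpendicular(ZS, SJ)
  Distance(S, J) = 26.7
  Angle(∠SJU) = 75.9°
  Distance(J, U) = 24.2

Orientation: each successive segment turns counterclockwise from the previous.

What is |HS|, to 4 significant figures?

8.489

∠HMZ = 79.7° gives MZ at -111.2° from the x-axis; with |MZ| = 12.7, Z = (1.176, 2.526). ∠MZS = 79.5° gives ZS at -10.70° from the x-axis; with |ZS| = 16.7, S = (17.59, -0.5746). Then |HS| = |S − H| = 8.489.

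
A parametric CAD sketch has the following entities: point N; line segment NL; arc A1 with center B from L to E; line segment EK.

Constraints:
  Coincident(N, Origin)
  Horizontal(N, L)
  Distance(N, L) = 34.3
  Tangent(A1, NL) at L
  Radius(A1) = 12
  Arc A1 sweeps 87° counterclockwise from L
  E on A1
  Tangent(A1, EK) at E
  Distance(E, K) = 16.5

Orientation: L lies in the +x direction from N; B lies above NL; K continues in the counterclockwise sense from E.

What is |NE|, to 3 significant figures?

47.7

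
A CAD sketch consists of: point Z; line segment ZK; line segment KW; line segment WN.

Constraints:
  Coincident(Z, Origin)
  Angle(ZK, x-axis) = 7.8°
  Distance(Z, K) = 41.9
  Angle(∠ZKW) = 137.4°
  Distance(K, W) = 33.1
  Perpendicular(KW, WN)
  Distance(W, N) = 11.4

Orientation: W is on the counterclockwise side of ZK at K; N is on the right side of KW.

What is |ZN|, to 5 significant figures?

75.297

∠ZKW = 137.4°, so KW runs at 7.8° + (180° − 137.4°) = 50.400° from the x-axis; with |KW| = 33.1, W = K + 33.1·(cos 50.400°, sin 50.400°) = (62.611, 31.190). KW ⟂ WN; with |WN| = 11.4 on the right of KW, N = W + 11.4·(0.77051, -0.63742) = (71.395, 23.924). Then |ZN| = |N − Z| = 75.297.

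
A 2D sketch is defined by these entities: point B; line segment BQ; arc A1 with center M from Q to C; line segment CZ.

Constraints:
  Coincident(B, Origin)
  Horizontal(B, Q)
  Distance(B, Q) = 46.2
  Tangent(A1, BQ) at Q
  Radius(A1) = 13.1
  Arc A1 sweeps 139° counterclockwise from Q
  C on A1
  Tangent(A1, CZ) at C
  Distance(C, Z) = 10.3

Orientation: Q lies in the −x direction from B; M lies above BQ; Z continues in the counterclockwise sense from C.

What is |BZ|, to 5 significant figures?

54.258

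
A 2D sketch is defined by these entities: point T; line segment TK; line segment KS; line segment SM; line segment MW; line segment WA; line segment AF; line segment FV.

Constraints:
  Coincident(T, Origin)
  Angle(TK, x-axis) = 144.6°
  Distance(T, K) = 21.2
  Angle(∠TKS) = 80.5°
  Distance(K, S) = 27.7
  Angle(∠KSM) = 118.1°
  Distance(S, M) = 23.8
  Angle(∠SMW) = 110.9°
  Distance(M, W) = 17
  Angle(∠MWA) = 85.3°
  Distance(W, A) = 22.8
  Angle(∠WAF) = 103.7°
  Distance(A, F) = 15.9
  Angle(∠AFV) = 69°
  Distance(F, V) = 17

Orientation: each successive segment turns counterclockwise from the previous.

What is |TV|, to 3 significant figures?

27.2

∠WAF = 103.7° gives AF at -174° from the x-axis; with |AF| = 15.9, F = (-22.5, -7.70). ∠AFV = 69.0° gives FV at -62.9° from the x-axis; with |FV| = 17.0, V = (-14.8, -22.8). Then |TV| = |V − T| = 27.2.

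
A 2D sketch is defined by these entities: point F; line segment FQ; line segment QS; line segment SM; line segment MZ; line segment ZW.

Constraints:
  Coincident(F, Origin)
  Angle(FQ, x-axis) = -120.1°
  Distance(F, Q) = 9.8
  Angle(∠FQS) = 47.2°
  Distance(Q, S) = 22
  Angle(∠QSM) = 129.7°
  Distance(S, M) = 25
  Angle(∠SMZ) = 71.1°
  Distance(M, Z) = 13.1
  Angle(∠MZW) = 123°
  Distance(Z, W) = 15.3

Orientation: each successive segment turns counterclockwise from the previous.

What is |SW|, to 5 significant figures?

17.173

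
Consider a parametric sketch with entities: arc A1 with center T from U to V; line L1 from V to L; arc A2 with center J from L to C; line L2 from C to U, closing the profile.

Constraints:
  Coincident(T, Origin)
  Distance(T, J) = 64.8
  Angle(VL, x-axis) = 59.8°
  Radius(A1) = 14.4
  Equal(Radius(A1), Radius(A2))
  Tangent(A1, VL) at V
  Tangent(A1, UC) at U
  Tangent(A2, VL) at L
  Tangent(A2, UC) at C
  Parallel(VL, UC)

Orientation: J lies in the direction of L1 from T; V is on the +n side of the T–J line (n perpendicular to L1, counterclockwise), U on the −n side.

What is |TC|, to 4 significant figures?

66.38

The slot axis is L1's direction at 59.8°, so u = (cos 59.8°, sin 59.8°) = (0.5030, 0.8643) and n = (−sin 59.8°, cos 59.8°) = (-0.8643, 0.5030). T is at the origin and J lies 64.8 along u from T, so J = 64.8·u = (32.60, 56.01). Tangency of A1 to both parallel lines with radius 14.4 puts V and U at T ± 14.4·n: V = (-12.45, 7.243), U = (12.45, -7.243). Equal radii place L and C the same way about J: L = J + 14.4·n = (20.15, 63.25), C = J − 14.4·n = (45.04, 48.76). Then |TC| = |C − T| = 66.38.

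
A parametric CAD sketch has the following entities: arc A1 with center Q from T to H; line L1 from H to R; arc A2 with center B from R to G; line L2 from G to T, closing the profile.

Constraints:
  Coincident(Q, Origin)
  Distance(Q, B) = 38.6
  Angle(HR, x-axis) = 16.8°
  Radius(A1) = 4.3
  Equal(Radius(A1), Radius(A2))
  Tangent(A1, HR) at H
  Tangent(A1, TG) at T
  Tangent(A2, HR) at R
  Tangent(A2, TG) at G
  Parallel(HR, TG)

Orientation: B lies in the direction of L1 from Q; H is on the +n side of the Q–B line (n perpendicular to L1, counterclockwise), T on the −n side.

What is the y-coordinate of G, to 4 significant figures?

7.040

The slot axis is L1's direction at 16.8°, so u = (cos 16.8°, sin 16.8°) = (0.9573, 0.2890) and n = (−sin 16.8°, cos 16.8°) = (-0.2890, 0.9573). Q is at the origin and B lies 38.6 along u from Q, so B = 38.6·u = (36.95, 11.16). Tangency of A1 to both parallel lines with radius 4.3 puts H and T at Q ± 4.3·n: H = (-1.243, 4.116), T = (1.243, -4.116). Equal radii place R and G the same way about B: R = B + 4.3·n = (35.71, 15.27), G = B − 4.3·n = (38.20, 7.040). So G.y = 7.040.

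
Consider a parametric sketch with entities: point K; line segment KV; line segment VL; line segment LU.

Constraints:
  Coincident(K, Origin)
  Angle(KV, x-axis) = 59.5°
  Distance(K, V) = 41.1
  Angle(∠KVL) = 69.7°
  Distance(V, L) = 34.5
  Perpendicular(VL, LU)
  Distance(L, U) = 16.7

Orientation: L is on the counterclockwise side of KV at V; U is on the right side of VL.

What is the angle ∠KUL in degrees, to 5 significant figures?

20.121°

K is at the origin; KV runs at 59.5° with length 41.1, so V = 41.1·(cos 59.5°, sin 59.5°) = (20.860, 35.413). ∠KVL = 69.7°, so VL runs at 59.5° + (180° − 69.7°) = 169.80° from the x-axis; with |VL| = 34.5, L = V + 34.5·(cos 169.80°, sin 169.80°) = (-13.095, 41.522). The perpendicularity gives LU at right angles to VL; with |LU| = 16.7 on the right of VL, U = L + 16.7·(0.17708, 0.98420) = (-10.138, 57.958). Then cos ∠KUL = UK·UL / (|UK||UL|), giving 20.121°.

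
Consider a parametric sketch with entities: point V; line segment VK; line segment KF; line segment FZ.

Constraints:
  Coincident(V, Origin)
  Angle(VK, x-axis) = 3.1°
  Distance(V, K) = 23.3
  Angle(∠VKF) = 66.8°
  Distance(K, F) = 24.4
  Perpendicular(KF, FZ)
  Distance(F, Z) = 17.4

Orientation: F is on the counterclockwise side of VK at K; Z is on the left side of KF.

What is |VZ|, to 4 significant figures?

15.74

V is at the origin; VK runs at 3.1° with length 23.3, so K = 23.3·(cos 3.1°, sin 3.1°) = (23.27, 1.260). ∠VKF = 66.8°, so KF runs at 3.1° + (180° − 66.8°) = 116.3° from the x-axis; with |KF| = 24.4, F = K + 24.4·(cos 116.3°, sin 116.3°) = (12.45, 23.13). KF is perpendicular to FZ; with |FZ| = 17.4 on the left of KF, Z = F + 17.4·(-0.8965, -0.4431) = (-3.144, 15.42). Then |VZ| = |Z − V| = 15.74.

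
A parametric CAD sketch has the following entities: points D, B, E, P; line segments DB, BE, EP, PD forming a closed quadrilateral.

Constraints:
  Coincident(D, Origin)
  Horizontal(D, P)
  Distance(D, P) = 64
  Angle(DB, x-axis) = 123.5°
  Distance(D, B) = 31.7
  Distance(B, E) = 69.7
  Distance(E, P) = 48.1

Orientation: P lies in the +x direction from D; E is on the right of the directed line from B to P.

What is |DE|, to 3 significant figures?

38.2

D is at the origin; DP is horizontal with |DP| = 64.0 and P in +x, so P = (64.0, 0). DB runs at 123.5° with |DB| = 31.7, so B = (-17.5, 26.4). E is determined by |BE| = 69.7 and |EP| = 48.1 together: it lies at the intersection of circle(B, 69.7) and circle(P, 48.1). With |BP| = 85.7, the foot of the radical line on BP is 57.7 from B and the perpendicular offset is √(69.7² − 57.7²) = 39.1. Taking the right-of-BP solution: E = (25.3, -28.6).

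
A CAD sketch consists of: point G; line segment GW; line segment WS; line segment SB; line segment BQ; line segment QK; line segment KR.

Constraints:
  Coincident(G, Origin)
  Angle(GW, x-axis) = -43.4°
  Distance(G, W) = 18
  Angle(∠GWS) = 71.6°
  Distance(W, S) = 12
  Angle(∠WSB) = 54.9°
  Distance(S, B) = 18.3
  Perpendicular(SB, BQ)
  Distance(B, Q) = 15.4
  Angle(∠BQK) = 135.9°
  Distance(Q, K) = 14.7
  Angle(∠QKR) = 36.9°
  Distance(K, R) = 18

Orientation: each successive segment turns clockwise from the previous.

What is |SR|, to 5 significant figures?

13.123

G is at the origin; GW runs at -43.4° with length 18.0, so W = (13.078, -12.368). ∠GWS = 71.6° gives WS at -151.80° from the x-axis; with |WS| = 12.0, S = (2.5027, -18.038). ∠WSB = 54.9° gives SB at 83.100° from the x-axis; with |SB| = 18.3, B = (4.7012, 0.12927). SB ⟂ BQ, so BQ runs at -6.9000°; with |BQ| = 15.4, Q = (19.990, -1.7208). ∠BQK = 135.9° gives QK at -51.000° from the x-axis; with |QK| = 14.7, K = (29.241, -13.145). ∠QKR = 36.9° gives KR at 165.90° from the x-axis; with |KR| = 18.0, R = (11.783, -8.7598). Then |SR| = |R − S| = 13.123.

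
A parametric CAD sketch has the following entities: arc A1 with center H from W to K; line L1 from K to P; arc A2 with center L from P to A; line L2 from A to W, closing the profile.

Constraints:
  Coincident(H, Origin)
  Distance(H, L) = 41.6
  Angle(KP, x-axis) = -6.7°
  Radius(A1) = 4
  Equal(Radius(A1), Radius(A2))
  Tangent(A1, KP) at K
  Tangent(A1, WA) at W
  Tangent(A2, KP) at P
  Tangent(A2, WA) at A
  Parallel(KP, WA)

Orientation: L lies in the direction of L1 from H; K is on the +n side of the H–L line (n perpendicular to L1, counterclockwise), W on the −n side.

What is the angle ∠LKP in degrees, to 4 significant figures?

5.492°

Tangency of A1 to both parallel lines with radius 4.0 puts K and W at H ± 4.0·n: K = (0.4667, 3.973), W = (-0.4667, -3.973). Equal radii place P and A the same way about L: P = L + 4.0·n = (41.78, -0.8808), A = L − 4.0·n = (40.85, -8.826). Then cos ∠LKP = KL·KP / (|KL||KP|), giving 5.492°.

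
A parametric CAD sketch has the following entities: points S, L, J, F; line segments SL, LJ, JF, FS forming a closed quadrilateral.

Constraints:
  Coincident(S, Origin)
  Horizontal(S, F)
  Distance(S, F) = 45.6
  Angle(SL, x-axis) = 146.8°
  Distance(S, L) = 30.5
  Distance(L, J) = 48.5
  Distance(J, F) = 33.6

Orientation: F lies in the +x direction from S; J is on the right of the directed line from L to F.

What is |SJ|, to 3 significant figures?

18.1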